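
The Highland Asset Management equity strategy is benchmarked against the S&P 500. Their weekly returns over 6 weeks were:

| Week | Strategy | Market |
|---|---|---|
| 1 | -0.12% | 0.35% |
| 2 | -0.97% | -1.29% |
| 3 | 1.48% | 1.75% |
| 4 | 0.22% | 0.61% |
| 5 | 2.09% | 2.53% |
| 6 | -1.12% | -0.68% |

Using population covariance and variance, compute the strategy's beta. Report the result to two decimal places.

0.89

r̄p = 0.2633%,  r̄m = 0.5450%
Cov = Σ(rp − r̄p)(rm − r̄m) / 6 = 1.5203
Var(rm) = Σ(rm − r̄m)² / 6 = 1.7171
β = Cov / Var = 1.5203 / 1.7171 = 0.8854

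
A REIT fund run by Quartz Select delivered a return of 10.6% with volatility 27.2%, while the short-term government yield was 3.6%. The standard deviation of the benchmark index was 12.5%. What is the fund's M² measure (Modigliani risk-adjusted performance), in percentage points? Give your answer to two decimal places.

6.82

Sharpe = (Rp − Rf) / σp = (10.6% − 3.6%) / 27.2% = 0.2574
M² = Rf + Sharpe × σm = 3.6% + 0.2574 × 12.5% = 6.8175%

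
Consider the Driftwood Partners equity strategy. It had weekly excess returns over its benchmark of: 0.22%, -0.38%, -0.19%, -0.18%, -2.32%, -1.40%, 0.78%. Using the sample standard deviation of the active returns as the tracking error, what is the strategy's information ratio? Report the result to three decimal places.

-0.477

r̄ = (0.22 − 0.38 − 0.19 − 0.18 − 2.32 − 1.4 + 0.78) / 7 = -3.470 / 7 = -0.4957%
Σ(r − r̄)² = (0.22 − (-0.4957))² + (-0.38 − (-0.4957))² + (-0.19 − (-0.4957))² + … = 6.4920
sample σ = √(6.4920 / 6) = √1.0820 = 1.0402%
IR = r̄ / tracking error = -0.4957 / 1.0402 = -0.4765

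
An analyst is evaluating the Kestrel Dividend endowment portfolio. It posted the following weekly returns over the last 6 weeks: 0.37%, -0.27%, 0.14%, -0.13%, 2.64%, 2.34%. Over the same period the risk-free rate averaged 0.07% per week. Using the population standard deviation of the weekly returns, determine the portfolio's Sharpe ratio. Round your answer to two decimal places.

μ = (0.37 − 0.27 + 0.14 − 0.13 + 2.64 + 2.34) / 6 = 0.8483%
Population std dev = √[8.3735 / 6] = 1.1813%
Sharpe = (μ − rf) / σ = (0.8483 − 0.07) / 1.1813 = 0.7783 / 1.1813 = 0.6589

0.66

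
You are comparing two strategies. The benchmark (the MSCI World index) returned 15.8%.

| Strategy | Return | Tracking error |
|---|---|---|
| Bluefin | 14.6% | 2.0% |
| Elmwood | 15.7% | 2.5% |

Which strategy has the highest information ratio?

Bluefin: IR = (14.6% − 15.8%) / 2.0% = -0.600
Elmwood: IR = (15.7% − 15.8%) / 2.5% = -0.040
Highest: Elmwood (-0.040).

Elmwood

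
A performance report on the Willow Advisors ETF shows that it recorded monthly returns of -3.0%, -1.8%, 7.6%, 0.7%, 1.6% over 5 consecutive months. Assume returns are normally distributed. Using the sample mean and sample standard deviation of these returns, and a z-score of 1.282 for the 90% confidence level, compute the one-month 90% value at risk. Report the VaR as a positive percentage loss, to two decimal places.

4.26

Mean return μ = 5.10 / 5 = 1.0200%
Σ(r − μ)² = (-3 − 1.0200)² + (-1.8 − 1.0200)² + (7.6 − 1.0200)² + … = 67.8480
sample σ = √(67.8480 / 4) = √16.9620 = 4.1185%
VaR = −(μ − z·σ) = −(1.0200 − 1.282 × 4.1185) = −(-4.2599) = 4.2599%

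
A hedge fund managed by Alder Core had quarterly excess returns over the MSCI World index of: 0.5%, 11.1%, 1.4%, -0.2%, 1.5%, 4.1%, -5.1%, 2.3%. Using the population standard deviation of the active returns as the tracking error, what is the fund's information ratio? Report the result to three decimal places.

0.457

μ = (0.5 + 11.1 + 1.4 − 0.2 + 1.5 + 4.1 − 5.1 + 2.3) / 8 = 15.60 / 8 = 1.9500%
Population std dev = √[145.4000 / 8] = 4.2632%
IR = μ / tracking error = 1.9500 / 4.2632 = 0.4574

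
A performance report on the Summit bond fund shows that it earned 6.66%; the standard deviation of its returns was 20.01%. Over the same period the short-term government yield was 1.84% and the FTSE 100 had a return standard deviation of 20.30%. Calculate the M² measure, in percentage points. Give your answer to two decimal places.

6.73

Sharpe = (Rp − Rf) / σp = (6.66% − 1.84%) / 20.01% = 0.2409
M² = Rf + Sharpe × σm = 1.84% + 0.2409 × 20.30% = 6.7303%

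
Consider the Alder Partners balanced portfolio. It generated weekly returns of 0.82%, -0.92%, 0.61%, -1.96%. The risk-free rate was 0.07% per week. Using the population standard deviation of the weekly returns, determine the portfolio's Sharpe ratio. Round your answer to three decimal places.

r̄ = (0.82 − 0.92 + 0.61 − 1.96) / 4 = -1.450 / 4 = -0.3625%
Population σ = √[Σ(r − r̄)² / 4] = √[5.2069 / 4] = √1.3017 = 1.1409%
Sharpe = (r̄ − rf) / σ = (-0.3625 − 0.07) / 1.1409 = -0.4325 / 1.1409 = -0.3791

-0.379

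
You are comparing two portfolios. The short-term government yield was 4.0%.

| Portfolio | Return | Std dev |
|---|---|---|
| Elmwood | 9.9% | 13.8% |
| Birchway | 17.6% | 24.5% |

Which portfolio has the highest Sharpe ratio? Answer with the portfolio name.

Birchway

Elmwood: Sharpe ratio = (9.9% − 4.0%) / 13.8% = 0.428
Birchway: Sharpe ratio = (17.6% − 4.0%) / 24.5% = 0.555
Highest: Birchway (0.555).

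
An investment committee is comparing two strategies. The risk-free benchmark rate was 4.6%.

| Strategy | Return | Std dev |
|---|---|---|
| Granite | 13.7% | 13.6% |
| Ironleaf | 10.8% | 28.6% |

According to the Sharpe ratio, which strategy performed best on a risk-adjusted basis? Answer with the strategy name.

Granite

Granite: Sharpe ratio = (13.7% − 4.6%) / 13.6% = 0.669
Ironleaf: Sharpe ratio = (10.8% − 4.6%) / 28.6% = 0.217
Highest: Granite (0.669).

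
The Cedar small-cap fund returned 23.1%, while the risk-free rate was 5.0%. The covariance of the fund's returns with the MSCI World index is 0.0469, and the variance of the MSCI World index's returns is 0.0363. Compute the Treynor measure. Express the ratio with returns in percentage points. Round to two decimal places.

β = Cov / Var = 0.0469 / 0.0363 = 1.2920
Treynor = (Rp − Rf) / β = (23.1% − 5.0%) / 1.2920 = 18.10 / 1.2920 = 14.0093

14.01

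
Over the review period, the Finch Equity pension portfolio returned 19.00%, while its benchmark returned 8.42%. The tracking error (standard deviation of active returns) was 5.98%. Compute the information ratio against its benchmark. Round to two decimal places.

1.77

IR = (Rp − Rb) / TE = (19.00% − 8.42%) / 5.98% = 10.58% / 5.98% = 1.7692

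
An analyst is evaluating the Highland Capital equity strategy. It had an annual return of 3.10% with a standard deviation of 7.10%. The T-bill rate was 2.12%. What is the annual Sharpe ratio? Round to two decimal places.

Sharpe = (Rp − Rf) / σp = (3.10% − 2.12%) / 7.10% = 0.98% / 7.10% = 0.1380

0.14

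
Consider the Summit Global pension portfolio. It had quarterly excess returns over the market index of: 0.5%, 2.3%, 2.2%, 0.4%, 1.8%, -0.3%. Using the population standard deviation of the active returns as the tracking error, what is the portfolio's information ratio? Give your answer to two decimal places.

r̄ = (0.5 + 2.3 + 2.2 + 0.4 + 1.8 − 0.3) / 6 = 1.1500%
Σ(r − r̄)² = (0.5 − 1.1500)² + (2.3 − 1.1500)² + (2.2 − 1.1500)² + … = 5.9350
population σ = √(5.9350 / 6) = √0.9892 = 0.9946%
IR = r̄ / tracking error = 1.1500 / 0.9946 = 1.1562

1.16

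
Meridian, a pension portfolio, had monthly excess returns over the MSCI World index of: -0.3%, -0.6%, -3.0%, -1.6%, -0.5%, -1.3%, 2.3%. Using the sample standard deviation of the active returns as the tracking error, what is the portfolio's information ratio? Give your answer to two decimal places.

-0.44

r̄ = (-0.3 − 0.6 − 3 − 1.6 − 0.5 − 1.3 + 2.3) / 7 = -5.00 / 7 = -0.7143%
Σ(r − r̄)² = (-0.3 − (-0.7143))² + (-0.6 − (-0.7143))² + … = 15.6686
σ = √[15.6686 / 6] = 1.6160%
IR = r̄ / tracking error = -0.7143 / 1.6160 = -0.4420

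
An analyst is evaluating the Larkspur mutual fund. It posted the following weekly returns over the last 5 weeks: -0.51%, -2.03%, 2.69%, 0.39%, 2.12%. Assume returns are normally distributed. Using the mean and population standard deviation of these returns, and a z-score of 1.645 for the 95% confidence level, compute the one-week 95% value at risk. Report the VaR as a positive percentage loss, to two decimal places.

2.30

Mean return r̄ = 2.660 / 5 = 0.5320%
Σ(r − r̄)² = 14.8485; population σ = √(14.8485/5) = 1.7233%
VaR = −(r̄ − z·σ) = −(0.5320 − 1.645 × 1.7233) = −(-2.3028) = 2.3028%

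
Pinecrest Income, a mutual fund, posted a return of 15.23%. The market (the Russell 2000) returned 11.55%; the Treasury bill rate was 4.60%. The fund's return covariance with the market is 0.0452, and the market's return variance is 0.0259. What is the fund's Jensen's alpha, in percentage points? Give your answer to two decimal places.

β = Cov / Var = 0.0452 / 0.0259 = 1.7452
E[R] = Rf + β(Rm − Rf) = 4.60% + 1.7452 × (11.55% − 4.60%) = 16.7291%
α = Rp − E[R] = 15.23% − 16.7291% = -1.4991

-1.50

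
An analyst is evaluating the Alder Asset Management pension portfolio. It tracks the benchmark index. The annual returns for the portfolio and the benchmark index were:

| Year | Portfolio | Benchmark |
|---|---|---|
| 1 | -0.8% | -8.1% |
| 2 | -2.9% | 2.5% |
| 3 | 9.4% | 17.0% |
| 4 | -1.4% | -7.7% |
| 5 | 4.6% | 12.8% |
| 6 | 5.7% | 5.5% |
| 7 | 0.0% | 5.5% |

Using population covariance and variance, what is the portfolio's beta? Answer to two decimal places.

0.38

r̄p = 2.0857%,  r̄m = 3.9286%
Cov = Σ(rp − r̄p)(rm − r̄m) / 7 = 28.9547
Var(rm) = Σ(rm − r̄m)² / 7 = 76.6363
β = Cov / Var = 28.9547 / 76.6363 = 0.3778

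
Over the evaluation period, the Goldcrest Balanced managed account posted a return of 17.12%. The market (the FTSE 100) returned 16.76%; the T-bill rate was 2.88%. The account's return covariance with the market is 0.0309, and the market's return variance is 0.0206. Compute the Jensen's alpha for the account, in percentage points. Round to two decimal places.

β = Cov / Var = 0.0309 / 0.0206 = 1.5000
E[R] = Rf + β(Rm − Rf) = 2.88% + 1.5000 × (16.76% − 2.88%) = 23.7000%
α = Rp − E[R] = 17.12% − 23.7000% = -6.5800

-6.58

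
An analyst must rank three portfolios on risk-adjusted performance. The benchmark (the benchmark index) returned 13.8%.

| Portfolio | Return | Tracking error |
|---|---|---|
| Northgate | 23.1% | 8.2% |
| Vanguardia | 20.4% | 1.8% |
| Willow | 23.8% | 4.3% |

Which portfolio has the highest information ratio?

Northgate: IR = (23.1% − 13.8%) / 8.2% = 1.134
Vanguardia: IR = (20.4% − 13.8%) / 1.8% = 3.667
Willow: IR = (23.8% − 13.8%) / 4.3% = 2.326
Highest: Vanguardia (3.667).

Vanguardia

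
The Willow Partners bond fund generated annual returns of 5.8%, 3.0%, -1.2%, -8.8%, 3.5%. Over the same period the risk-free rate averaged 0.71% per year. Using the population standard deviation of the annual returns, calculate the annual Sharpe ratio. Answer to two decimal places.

r̄ = (5.8 + 3 − 1.2 − 8.8 + 3.5) / 5 = 0.4600%
Σ(r − r̄)² = (5.8 − 0.4600)² + (3 − 0.4600)² + … = 132.7120
σ = √[132.7120 / 5] = 5.1519%
Sharpe = (r̄ − rf) / σ = (0.4600 − 0.71) / 5.1519 = -0.2500 / 5.1519 = -0.0485

-0.05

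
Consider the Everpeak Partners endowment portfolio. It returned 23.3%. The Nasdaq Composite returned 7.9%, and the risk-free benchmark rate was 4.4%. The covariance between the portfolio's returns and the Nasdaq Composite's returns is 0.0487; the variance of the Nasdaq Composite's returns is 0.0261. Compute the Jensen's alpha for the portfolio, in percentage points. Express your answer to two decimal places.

12.37

β = Cov / Var = 0.0487 / 0.0261 = 1.8659
E[R] = Rf + β(Rm − Rf) = 4.4% + 1.8659 × (7.9% − 4.4%) = 10.9307%
α = Rp − E[R] = 23.3% − 10.9307% = 12.3693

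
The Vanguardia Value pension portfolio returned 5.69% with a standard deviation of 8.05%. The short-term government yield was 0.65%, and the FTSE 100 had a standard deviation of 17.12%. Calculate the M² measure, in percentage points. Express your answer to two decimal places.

Sharpe = (Rp − Rf) / σp = (5.69% − 0.65%) / 8.05% = 0.6261
M² = Rf + Sharpe × σm = 0.65% + 0.6261 × 17.12% = 11.3688%

11.37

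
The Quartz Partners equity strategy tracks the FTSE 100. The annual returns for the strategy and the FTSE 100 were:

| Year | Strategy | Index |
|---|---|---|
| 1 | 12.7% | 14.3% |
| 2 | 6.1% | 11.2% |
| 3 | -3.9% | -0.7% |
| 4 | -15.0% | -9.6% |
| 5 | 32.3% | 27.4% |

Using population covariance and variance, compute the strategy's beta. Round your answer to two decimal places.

r̄p = 6.4400%,  r̄m = 8.5200%
Cov = Σ(rp − r̄p)(rm − r̄m) / 5 = 201.4672
Var(rm) = Σ(rm − r̄m)² / 5 = 162.0776
β = Cov / Var = 201.4672 / 162.0776 = 1.2430

1.24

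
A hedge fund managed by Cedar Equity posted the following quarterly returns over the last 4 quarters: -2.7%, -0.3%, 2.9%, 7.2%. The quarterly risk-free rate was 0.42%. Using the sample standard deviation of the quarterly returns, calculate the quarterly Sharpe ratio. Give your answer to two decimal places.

Mean return r̄ = 7.10 / 4 = 1.7750%
Sample std dev = √[55.0275 / 3] = 4.2828%
Sharpe = (r̄ − rf) / σ = (1.7750 − 0.42) / 4.2828 = 1.3550 / 4.2828 = 0.3164

0.32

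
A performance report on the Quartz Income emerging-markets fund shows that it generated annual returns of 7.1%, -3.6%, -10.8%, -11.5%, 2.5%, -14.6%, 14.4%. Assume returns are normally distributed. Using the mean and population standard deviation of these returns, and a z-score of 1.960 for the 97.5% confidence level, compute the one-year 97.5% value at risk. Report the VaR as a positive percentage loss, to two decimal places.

21.96

r̄ = (7.1 − 3.6 − 10.8 − 11.5 + 2.5 − 14.6 + 14.4) / 7 = -16.50 / 7 = -2.3571%
Population σ = √[Σ(r − r̄)² / 7] = √[700.1371 / 7] = √100.0196 = 10.0010%
VaR = −(r̄ − z·σ) = −(-2.3571 − 1.960 × 10.0010) = −(-21.9591) = 21.9591%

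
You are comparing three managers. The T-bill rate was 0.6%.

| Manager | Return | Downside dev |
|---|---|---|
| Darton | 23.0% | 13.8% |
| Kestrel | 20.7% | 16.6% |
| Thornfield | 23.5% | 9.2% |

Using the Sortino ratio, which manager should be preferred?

Darton: Sortino ratio = (23.0% − 0.6%) / 13.8% = 1.623
Kestrel: Sortino ratio = (20.7% − 0.6%) / 16.6% = 1.211
Thornfield: Sortino ratio = (23.5% − 0.6%) / 9.2% = 2.489
Highest: Thornfield (2.489).

Thornfield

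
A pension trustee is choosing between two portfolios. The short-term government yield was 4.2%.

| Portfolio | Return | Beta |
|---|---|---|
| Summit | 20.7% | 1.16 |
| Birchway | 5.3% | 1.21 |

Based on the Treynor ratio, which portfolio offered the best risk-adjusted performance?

Summit: Treynor = (20.7% − 4.2%) / 1.16 = 14.224
Birchway: Treynor = (5.3% − 4.2%) / 1.21 = 0.909
Highest: Summit (14.224).

Summit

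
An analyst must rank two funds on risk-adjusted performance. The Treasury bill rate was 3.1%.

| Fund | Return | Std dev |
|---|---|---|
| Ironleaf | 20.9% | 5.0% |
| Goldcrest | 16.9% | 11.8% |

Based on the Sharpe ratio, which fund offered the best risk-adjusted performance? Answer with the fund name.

Ironleaf: Sharpe ratio = (20.9% − 3.1%) / 5.0% = 3.560
Goldcrest: Sharpe ratio = (16.9% − 3.1%) / 11.8% = 1.169
Highest: Ironleaf (3.560).

Ironleaf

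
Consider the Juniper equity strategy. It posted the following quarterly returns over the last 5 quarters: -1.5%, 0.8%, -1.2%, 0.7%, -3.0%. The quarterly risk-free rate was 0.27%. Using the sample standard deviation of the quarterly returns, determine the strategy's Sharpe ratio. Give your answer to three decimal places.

Mean return r̄ = -4.20 / 5 = -0.8400%
Σ(r − r̄)² = (-1.5 − (-0.8400))² + (0.8 − (-0.8400))² + … = 10.2920
σ = √[10.2920 / 4] = 1.6041%
Sharpe = (r̄ − rf) / σ = (-0.8400 − 0.27) / 1.6041 = -1.1100 / 1.6041 = -0.6920

-0.692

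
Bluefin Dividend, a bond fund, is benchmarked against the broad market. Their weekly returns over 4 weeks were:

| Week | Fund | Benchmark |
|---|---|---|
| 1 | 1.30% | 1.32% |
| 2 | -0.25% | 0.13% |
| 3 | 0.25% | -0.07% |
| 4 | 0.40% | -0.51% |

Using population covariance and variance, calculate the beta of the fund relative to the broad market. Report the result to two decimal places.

r̄p = 0.4250%,  r̄m = 0.2175%
Cov = Σ(rp − r̄p)(rm − r̄m) / 4 = 0.2731
Var(rm) = Σ(rm − r̄m)² / 4 = 0.4588
β = Cov / Var = 0.2731 / 0.4588 = 0.5952

0.60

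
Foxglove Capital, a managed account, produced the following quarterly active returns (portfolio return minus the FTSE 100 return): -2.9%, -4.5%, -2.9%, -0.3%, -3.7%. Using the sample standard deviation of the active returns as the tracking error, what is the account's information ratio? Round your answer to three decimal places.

-1.813

Mean return μ = -14.30 / 5 = -2.8600%
Σ(r − μ)² = (-2.9 − (-2.8600))² + (-4.5 − (-2.8600))² + … = 9.9520
σ = √[9.9520 / 4] = 1.5773%
IR = μ / tracking error = -2.8600 / 1.5773 = -1.8132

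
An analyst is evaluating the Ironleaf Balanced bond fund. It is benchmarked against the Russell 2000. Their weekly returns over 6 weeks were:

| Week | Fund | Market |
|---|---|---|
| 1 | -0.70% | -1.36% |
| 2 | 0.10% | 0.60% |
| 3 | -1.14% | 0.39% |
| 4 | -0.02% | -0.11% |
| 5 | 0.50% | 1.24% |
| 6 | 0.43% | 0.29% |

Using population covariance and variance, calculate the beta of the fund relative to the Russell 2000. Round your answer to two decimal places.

r̄p = -0.1383%,  r̄m = 0.1750%
Cov = Σ(rp − r̄p)(rm − r̄m) / 6 = 0.2433
Var(rm) = Σ(rm − r̄m)² / 6 = 0.6353
β = Cov / Var = 0.2433 / 0.6353 = 0.3830

0.38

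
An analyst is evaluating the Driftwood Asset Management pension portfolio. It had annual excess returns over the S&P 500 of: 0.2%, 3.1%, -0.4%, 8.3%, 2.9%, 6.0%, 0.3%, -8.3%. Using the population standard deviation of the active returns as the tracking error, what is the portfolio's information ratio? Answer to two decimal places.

r̄ = (0.2 + 3.1 − 0.4 + 8.3 + 2.9 + 6 + 0.3 − 8.3) / 8 = 1.5125%
Population std dev = √[173.7888 / 8] = 4.6609%
IR = r̄ / tracking error = 1.5125 / 4.6609 = 0.3245

0.32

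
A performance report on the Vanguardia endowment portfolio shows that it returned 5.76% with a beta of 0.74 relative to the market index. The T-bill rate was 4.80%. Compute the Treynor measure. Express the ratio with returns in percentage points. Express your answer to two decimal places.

1.30

Treynor = (Rp − Rf) / β = (5.76% − 4.80%) / 0.74 = 0.96 / 0.74 = 1.2973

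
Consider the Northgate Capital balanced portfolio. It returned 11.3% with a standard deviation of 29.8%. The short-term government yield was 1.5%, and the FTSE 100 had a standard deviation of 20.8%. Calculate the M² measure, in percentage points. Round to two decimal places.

Sharpe = (Rp − Rf) / σp = (11.3% − 1.5%) / 29.8% = 0.3289
M² = Rf + Sharpe × σm = 1.5% + 0.3289 × 20.8% = 8.3411%

8.34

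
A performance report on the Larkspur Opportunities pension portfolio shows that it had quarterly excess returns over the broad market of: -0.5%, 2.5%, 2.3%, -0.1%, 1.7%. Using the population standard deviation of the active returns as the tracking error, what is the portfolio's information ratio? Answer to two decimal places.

0.95

r̄ = (-0.5 + 2.5 + 2.3 − 0.1 + 1.7) / 5 = 1.1800%
Population σ = √[Σ(r − r̄)² / 5] = √[7.7280 / 5] = √1.5456 = 1.2432%
IR = r̄ / tracking error = 1.1800 / 1.2432 = 0.9492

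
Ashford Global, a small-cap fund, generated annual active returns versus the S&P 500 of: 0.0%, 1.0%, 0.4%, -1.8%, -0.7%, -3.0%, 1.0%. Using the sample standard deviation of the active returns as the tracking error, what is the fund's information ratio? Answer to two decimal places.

r̄ = (0 + 1 + 0.4 − 1.8 − 0.7 − 3 + 1) / 7 = -3.10 / 7 = -0.4429%
Sample std dev = √[13.5171 / 6] = 1.5009%
IR = r̄ / tracking error = -0.4429 / 1.5009 = -0.2951

-0.30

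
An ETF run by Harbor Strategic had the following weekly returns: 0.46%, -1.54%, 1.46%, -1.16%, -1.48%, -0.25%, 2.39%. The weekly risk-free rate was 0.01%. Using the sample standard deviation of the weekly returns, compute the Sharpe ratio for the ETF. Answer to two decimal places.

-0.02

Mean return μ = -0.120 / 7 = -0.0171%
Sample std dev = √[14.0233 / 6] = 1.5288%
Sharpe = (μ − rf) / σ = (-0.0171 − 0.01) / 1.5288 = -0.0271 / 1.5288 = -0.0177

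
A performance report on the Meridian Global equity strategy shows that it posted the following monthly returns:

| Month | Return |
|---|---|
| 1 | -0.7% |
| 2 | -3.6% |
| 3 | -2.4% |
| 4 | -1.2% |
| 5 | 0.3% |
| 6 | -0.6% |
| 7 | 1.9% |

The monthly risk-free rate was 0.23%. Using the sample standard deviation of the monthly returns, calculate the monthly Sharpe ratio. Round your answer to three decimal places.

-0.634

Mean return μ = -6.30 / 7 = -0.9000%
Σ(r − μ)² = (-0.7 − (-0.9000))² + (-3.6 − (-0.9000))² + (-2.4 − (-0.9000))² + … = 19.0400
σ = √[19.0400 / 6] = 1.7814%
Sharpe = (μ − rf) / σ = (-0.9000 − 0.23) / 1.7814 = -1.1300 / 1.7814 = -0.6343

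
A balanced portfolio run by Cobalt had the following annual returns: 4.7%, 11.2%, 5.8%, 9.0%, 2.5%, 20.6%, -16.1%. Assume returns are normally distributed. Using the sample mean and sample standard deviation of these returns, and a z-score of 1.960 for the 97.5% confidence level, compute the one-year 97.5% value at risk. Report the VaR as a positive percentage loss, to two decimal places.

r̄ = (4.7 + 11.2 + 5.8 + 9 + 2.5 + 20.6 − 16.1) / 7 = 37.70 / 7 = 5.3857%
Σ(r − r̄)² = (4.7 − 5.3857)² + (11.2 − 5.3857)² + … = 748.9486
σ = √[748.9486 / 6] = 11.1725%
VaR = −(r̄ − z·σ) = −(5.3857 − 1.960 × 11.1725) = −(-16.5124) = 16.5124%

16.51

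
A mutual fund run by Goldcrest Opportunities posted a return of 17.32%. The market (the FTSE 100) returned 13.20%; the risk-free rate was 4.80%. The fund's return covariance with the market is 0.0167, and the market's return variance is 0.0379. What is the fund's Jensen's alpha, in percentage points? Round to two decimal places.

8.82

β = Cov / Var = 0.0167 / 0.0379 = 0.4406
E[R] = Rf + β(Rm − Rf) = 4.80% + 0.4406 × (13.20% − 4.80%) = 8.5010%
α = Rp − E[R] = 17.32% − 8.5010% = 8.8190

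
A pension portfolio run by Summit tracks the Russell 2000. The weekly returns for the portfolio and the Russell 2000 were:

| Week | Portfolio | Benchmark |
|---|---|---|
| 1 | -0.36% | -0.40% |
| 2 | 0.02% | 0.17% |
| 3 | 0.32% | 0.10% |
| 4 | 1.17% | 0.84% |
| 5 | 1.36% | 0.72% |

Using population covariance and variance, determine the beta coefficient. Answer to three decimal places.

1.404

r̄p = 0.5020%,  r̄m = 0.2860%
Cov = Σ(rp − r̄p)(rm − r̄m) / 5 = 0.2847
Var(rm) = Σ(rm − r̄m)² / 5 = 0.2028
β = Cov / Var = 0.2847 / 0.2028 = 1.4038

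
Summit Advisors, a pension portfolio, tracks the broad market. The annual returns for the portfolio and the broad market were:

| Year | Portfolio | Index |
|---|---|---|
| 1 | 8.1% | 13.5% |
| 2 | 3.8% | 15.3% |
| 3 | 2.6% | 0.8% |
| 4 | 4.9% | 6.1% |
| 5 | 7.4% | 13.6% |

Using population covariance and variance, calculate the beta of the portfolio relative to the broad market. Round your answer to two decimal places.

0.23

r̄p = 5.3600%,  r̄m = 9.8600%
Cov = Σ(rp − r̄p)(rm − r̄m) / 5 = 7.1704
Var(rm) = Σ(rm − r̄m)² / 5 = 30.6104
β = Cov / Var = 7.1704 / 30.6104 = 0.2342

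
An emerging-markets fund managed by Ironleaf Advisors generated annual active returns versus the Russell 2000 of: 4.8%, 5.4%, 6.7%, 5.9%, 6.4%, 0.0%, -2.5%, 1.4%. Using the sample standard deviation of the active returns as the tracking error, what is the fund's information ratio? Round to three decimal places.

μ = (4.8 + 5.4 + 6.7 + 5.9 + 6.4 + 0 − 2.5 + 1.4) / 8 = 3.5125%
Sample std dev = √[82.3688 / 7] = 3.4303%
IR = μ / tracking error = 3.5125 / 3.4303 = 1.0240

1.024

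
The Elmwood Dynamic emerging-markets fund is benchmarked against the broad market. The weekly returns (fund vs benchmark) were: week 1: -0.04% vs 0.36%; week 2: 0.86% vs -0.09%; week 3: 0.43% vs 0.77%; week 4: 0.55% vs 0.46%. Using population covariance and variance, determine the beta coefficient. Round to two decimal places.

r̄p = 0.4500%,  r̄m = 0.3750%
Cov = Σ(rp − r̄p)(rm − r̄m) / 4 = -0.0457
Var(rm) = Σ(rm − r̄m)² / 4 = 0.0949
β = Cov / Var = -0.0457 / 0.0949 = -0.4816

-0.48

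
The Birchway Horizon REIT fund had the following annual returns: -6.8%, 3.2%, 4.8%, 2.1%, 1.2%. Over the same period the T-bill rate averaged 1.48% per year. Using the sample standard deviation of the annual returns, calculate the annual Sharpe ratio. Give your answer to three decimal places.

μ = (-6.8 + 3.2 + 4.8 + 2.1 + 1.2) / 5 = 4.50 / 5 = 0.9000%
Sample σ = √[Σ(r − μ)² / 4] = √[81.3200 / 4] = √20.3300 = 4.5089%
Sharpe = (μ − rf) / σ = (0.9000 − 1.48) / 4.5089 = -0.5800 / 4.5089 = -0.1286

-0.129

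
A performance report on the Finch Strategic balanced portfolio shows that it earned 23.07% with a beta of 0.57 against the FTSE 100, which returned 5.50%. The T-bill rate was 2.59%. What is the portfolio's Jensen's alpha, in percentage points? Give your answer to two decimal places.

18.82

CAPM expected return = Rf + β(Rm − Rf) = 2.59% + 0.57 × (5.50% − 2.59%) = 2.59 + 0.57 × 2.91 = 4.2487%
Jensen's α = Rp − E[R] = 23.07% − 4.2487% = 18.8213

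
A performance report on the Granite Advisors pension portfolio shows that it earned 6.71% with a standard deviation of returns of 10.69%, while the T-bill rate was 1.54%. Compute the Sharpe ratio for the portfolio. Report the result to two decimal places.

Sharpe = (Rp − Rf) / σp = (6.71% − 1.54%) / 10.69% = 5.17% / 10.69% = 0.4836

0.48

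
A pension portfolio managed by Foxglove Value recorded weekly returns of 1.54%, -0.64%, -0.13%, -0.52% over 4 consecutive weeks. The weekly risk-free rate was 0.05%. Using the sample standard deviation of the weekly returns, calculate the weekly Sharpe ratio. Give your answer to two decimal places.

0.01

Mean return μ = 0.250 / 4 = 0.0625%
Σ(r − μ)² = 3.0529; sample σ = √(3.0529/3) = 1.0088%
Sharpe = (μ − rf) / σ = (0.0625 − 0.05) / 1.0088 = 0.0125 / 1.0088 = 0.0124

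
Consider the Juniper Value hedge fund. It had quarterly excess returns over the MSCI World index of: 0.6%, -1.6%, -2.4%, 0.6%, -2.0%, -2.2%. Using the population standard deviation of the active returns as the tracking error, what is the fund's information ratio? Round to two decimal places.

-0.92

Mean return r̄ = -7.00 / 6 = -1.1667%
Σ(r − r̄)² = (0.6 − (-1.1667))² + (-1.6 − (-1.1667))² + (-2.4 − (-1.1667))² + … = 9.7133
population σ = √(9.7133 / 6) = √1.6189 = 1.2724%
IR = r̄ / tracking error = -1.1667 / 1.2724 = -0.9169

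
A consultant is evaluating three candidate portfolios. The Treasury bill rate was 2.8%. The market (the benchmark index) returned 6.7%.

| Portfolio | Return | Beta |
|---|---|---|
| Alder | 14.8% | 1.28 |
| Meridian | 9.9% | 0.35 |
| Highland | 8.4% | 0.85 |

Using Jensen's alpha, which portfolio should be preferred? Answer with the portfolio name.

Alder: α = 14.8% − [2.8% + 1.28 × (6.7% − 2.8%)] = 7.008
Meridian: α = 9.9% − [2.8% + 0.35 × (6.7% − 2.8%)] = 5.735
Highland: α = 8.4% − [2.8% + 0.85 × (6.7% − 2.8%)] = 2.285
Highest: Alder (7.008).

Alder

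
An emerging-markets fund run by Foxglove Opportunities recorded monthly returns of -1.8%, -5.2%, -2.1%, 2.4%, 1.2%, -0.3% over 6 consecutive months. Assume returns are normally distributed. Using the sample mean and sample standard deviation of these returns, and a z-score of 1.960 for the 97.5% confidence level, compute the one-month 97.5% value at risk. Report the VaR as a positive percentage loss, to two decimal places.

r̄ = (-1.8 − 5.2 − 2.1 + 2.4 + 1.2 − 0.3) / 6 = -5.80 / 6 = -0.9667%
Sample std dev = √[36.3733 / 5] = 2.6972%
VaR = −(r̄ − z·σ) = −(-0.9667 − 1.960 × 2.6972) = −(-6.2532) = 6.2532%

6.25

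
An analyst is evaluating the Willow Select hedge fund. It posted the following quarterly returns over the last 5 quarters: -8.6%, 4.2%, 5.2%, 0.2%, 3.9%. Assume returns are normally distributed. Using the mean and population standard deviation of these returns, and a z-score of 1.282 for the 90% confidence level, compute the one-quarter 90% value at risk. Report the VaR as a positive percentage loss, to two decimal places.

Mean return r̄ = 4.90 / 5 = 0.9800%
Population σ = √[Σ(r − r̄)² / 5] = √[129.0880 / 5] = √25.8176 = 5.0811%
VaR = −(r̄ − z·σ) = −(0.9800 − 1.282 × 5.0811) = −(-5.5340) = 5.5340%

5.53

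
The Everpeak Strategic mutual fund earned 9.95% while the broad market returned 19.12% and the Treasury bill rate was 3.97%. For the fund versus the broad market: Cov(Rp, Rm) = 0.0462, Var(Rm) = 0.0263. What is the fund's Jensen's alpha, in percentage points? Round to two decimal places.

-20.63

β = Cov / Var = 0.0462 / 0.0263 = 1.7567
E[R] = Rf + β(Rm − Rf) = 3.97% + 1.7567 × (19.12% − 3.97%) = 30.5840%
α = Rp − E[R] = 9.95% − 30.5840% = -20.6340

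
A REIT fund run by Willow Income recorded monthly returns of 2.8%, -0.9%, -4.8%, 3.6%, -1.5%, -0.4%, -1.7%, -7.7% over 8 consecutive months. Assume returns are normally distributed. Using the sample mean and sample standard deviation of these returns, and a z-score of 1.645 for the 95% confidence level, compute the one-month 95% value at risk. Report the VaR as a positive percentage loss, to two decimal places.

7.39

r̄ = (2.8 − 0.9 − 4.8 + 3.6 − 1.5 − 0.4 − 1.7 − 7.7) / 8 = -10.60 / 8 = -1.3250%
Σ(r − r̄)² = 95.1950; sample σ = √(95.1950/7) = 3.6877%
VaR = −(r̄ − z·σ) = −(-1.3250 − 1.645 × 3.6877) = −(-7.3913) = 7.3913%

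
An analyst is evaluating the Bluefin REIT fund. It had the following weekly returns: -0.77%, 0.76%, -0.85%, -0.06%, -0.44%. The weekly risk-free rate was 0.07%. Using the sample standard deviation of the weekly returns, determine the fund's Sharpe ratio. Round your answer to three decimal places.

-0.522

r̄ = (-0.77 + 0.76 − 0.85 − 0.06 − 0.44) / 5 = -0.2720%
Σ(r − r̄)² = 1.7203; sample σ = √(1.7203/4) = 0.6558%
Sharpe = (r̄ − rf) / σ = (-0.2720 − 0.07) / 0.6558 = -0.3420 / 0.6558 = -0.5215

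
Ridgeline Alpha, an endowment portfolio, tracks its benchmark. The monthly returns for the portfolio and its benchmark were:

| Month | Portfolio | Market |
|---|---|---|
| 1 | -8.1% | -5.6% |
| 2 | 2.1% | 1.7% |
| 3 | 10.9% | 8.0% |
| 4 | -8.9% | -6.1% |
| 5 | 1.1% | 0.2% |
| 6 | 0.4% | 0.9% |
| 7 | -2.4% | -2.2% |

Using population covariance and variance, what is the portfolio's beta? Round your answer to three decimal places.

1.389

r̄p = -0.7000%,  r̄m = -0.4429%
Cov = Σ(rp − r̄p)(rm − r̄m) / 7 = 27.7300
Var(rm) = Σ(rm − r̄m)² / 7 = 19.9682
β = Cov / Var = 27.7300 / 19.9682 = 1.3887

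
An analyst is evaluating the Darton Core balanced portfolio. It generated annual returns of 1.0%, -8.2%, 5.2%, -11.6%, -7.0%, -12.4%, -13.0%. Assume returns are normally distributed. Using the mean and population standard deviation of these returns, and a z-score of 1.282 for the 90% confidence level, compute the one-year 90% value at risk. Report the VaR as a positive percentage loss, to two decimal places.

14.95

r̄ = (1 − 8.2 + 5.2 − 11.6 − 7 − 12.4 − 13) / 7 = -6.5714%
Σ(r − r̄)² = (1 − (-6.5714))² + (-8.2 − (-6.5714))² + (5.2 − (-6.5714))² + … = 299.3143
σ = √[299.3143 / 7] = 6.5391%
VaR = −(r̄ − z·σ) = −(-6.5714 − 1.282 × 6.5391) = −(-14.9545) = 14.9545%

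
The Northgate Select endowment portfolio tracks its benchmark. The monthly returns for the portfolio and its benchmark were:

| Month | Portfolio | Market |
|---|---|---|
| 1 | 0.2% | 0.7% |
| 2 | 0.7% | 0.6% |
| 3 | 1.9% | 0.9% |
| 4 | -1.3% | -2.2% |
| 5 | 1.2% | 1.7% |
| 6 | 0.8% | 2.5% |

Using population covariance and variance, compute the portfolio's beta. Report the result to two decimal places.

r̄p = 0.5833%,  r̄m = 0.7000%
Cov = Σ(rp − r̄p)(rm − r̄m) / 6 = 1.1200
Var(rm) = Σ(rm − r̄m)² / 6 = 2.1167
β = Cov / Var = 1.1200 / 2.1167 = 0.5291

0.53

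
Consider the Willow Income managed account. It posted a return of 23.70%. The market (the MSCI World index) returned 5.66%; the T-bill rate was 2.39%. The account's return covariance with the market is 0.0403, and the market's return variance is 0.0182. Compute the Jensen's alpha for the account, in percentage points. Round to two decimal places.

β = Cov / Var = 0.0403 / 0.0182 = 2.2143
E[R] = Rf + β(Rm − Rf) = 2.39% + 2.2143 × (5.66% − 2.39%) = 9.6308%
α = Rp − E[R] = 23.70% − 9.6308% = 14.0692

14.07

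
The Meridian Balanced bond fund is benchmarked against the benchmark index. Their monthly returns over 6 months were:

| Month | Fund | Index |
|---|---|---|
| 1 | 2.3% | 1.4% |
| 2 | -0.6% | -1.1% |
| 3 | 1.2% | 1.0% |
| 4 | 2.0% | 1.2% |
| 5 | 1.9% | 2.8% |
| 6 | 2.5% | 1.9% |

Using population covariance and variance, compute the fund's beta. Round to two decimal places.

r̄p = 1.5500%,  r̄m = 1.2000%
Cov = Σ(rp − r̄p)(rm − r̄m) / 6 = 1.0650
Var(rm) = Σ(rm − r̄m)² / 6 = 1.4033
β = Cov / Var = 1.0650 / 1.4033 = 0.7589

0.76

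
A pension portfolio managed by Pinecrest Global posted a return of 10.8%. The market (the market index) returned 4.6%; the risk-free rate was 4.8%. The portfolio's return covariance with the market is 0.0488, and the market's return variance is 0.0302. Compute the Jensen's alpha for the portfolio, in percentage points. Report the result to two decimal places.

6.32

β = Cov / Var = 0.0488 / 0.0302 = 1.6159
E[R] = Rf + β(Rm − Rf) = 4.8% + 1.6159 × (4.6% − 4.8%) = 4.4768%
α = Rp − E[R] = 10.8% − 4.4768% = 6.3232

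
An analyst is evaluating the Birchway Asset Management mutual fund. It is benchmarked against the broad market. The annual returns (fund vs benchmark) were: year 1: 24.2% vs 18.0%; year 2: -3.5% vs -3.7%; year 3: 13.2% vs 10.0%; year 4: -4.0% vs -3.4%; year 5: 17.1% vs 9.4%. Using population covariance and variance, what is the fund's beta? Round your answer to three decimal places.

r̄p = 9.4000%,  r̄m = 6.0600%
Cov = Σ(rp − r̄p)(rm − r̄m) / 5 = 94.0140
Var(rm) = Σ(rm − r̄m)² / 5 = 70.7984
β = Cov / Var = 94.0140 / 70.7984 = 1.3279

1.328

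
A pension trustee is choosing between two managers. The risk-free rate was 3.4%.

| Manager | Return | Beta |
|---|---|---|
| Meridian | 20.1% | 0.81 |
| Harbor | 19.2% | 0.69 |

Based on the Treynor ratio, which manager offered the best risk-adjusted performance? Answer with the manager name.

Harbor

Meridian: Treynor = (20.1% − 3.4%) / 0.81 = 20.617
Harbor: Treynor = (19.2% − 3.4%) / 0.69 = 22.899
Highest: Harbor (22.899).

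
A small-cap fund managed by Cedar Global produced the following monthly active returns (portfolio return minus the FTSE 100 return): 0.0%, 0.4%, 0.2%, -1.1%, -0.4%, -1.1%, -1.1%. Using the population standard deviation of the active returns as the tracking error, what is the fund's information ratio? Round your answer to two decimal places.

r̄ = (0 + 0.4 + 0.2 − 1.1 − 0.4 − 1.1 − 1.1) / 7 = -0.4429%
Σ(r − r̄)² = (0 − (-0.4429))² + (0.4 − (-0.4429))² + (0.2 − (-0.4429))² + … = 2.6171
population σ = √(2.6171 / 7) = √0.3739 = 0.6115%
IR = r̄ / tracking error = -0.4429 / 0.6115 = -0.7243

-0.72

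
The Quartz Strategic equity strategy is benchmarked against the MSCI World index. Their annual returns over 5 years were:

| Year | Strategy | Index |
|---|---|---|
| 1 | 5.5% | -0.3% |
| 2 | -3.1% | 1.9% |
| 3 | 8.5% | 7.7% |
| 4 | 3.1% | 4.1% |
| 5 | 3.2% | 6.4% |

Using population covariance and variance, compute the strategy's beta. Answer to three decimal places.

r̄p = 3.4400%,  r̄m = 3.9600%
Cov = Σ(rp − r̄p)(rm − r̄m) / 5 = 4.5976
Var(rm) = Σ(rm − r̄m)² / 5 = 8.4704
β = Cov / Var = 4.5976 / 8.4704 = 0.5428

0.543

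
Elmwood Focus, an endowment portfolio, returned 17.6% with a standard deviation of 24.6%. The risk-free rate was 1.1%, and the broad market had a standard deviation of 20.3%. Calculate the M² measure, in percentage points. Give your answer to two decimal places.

Sharpe = (Rp − Rf) / σp = (17.6% − 1.1%) / 24.6% = 0.6707
M² = Rf + Sharpe × σm = 1.1% + 0.6707 × 20.3% = 14.7152%

14.72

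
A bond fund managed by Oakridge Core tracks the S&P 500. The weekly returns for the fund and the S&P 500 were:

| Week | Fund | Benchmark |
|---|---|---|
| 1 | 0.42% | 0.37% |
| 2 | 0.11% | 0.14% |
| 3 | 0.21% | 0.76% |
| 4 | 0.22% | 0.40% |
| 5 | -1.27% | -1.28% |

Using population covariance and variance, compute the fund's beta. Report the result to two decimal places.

0.83

r̄p = -0.0620%,  r̄m = 0.0780%
Cov = Σ(rp − r̄p)(rm − r̄m) / 5 = 0.4136
Var(rm) = Σ(rm − r̄m)² / 5 = 0.5004
β = Cov / Var = 0.4136 / 0.5004 = 0.8265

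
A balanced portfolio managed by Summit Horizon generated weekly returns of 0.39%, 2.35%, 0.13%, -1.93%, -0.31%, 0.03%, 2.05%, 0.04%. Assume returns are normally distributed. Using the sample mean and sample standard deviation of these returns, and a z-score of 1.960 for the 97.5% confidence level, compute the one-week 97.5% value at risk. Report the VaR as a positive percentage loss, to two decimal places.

Mean return r̄ = 2.750 / 8 = 0.3438%
Σ(r − r̄)² = 12.7722; sample σ = √(12.7722/7) = 1.3508%
VaR = −(r̄ − z·σ) = −(0.3438 − 1.960 × 1.3508) = −(-2.3038) = 2.3038%

2.30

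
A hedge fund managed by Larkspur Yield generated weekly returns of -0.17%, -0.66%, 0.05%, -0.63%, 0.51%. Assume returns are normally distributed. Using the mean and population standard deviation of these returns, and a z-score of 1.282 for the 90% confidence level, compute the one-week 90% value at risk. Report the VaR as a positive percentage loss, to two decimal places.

r̄ = (-0.17 − 0.66 + 0.05 − 0.63 + 0.51) / 5 = -0.900 / 5 = -0.1800%
Population σ = √[Σ(r − r̄)² / 5] = √[0.9620 / 5] = √0.1924 = 0.4386%
VaR = −(r̄ − z·σ) = −(-0.1800 − 1.282 × 0.4386) = −(-0.7423) = 0.7423%

0.74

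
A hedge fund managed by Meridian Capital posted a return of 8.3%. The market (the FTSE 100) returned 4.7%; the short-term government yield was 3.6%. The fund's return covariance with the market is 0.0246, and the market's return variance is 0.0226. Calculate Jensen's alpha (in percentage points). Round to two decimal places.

β = Cov / Var = 0.0246 / 0.0226 = 1.0885
E[R] = Rf + β(Rm − Rf) = 3.6% + 1.0885 × (4.7% − 3.6%) = 4.7974%
α = Rp − E[R] = 8.3% − 4.7974% = 3.5026

3.50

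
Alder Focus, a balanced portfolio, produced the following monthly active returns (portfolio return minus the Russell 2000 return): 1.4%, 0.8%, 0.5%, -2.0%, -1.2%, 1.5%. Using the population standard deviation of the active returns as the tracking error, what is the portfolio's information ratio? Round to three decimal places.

r̄ = (1.4 + 0.8 + 0.5 − 2 − 1.2 + 1.5) / 6 = 0.1667%
Population σ = √[Σ(r − r̄)² / 6] = √[10.3733 / 6] = √1.7289 = 1.3149%
IR = r̄ / tracking error = 0.1667 / 1.3149 = 0.1268

0.127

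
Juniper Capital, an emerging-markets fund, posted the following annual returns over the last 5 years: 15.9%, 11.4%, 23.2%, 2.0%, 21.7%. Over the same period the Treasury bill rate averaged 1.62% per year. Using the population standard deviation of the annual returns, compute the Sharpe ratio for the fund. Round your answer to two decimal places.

1.72

Mean return r̄ = 74.20 / 5 = 14.8400%
Σ(r − r̄)² = (15.9 − 14.8400)² + (11.4 − 14.8400)² + (23.2 − 14.8400)² + … = 294.7720
σ = √[294.7720 / 5] = 7.6782%
Sharpe = (r̄ − rf) / σ = (14.8400 − 1.62) / 7.6782 = 13.2200 / 7.6782 = 1.7218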